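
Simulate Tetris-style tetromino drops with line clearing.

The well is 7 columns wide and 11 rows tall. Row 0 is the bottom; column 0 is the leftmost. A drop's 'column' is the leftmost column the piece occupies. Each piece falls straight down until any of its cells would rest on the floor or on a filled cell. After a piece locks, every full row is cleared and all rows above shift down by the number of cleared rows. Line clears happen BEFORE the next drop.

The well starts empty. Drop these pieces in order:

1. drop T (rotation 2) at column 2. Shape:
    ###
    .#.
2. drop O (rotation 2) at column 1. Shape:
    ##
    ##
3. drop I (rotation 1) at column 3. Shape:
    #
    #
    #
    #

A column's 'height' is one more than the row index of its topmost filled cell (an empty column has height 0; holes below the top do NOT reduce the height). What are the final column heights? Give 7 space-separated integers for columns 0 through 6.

Drop 1: T rot2 at col 2 lands with bottom-row=0; cleared 0 line(s) (total 0); column heights now [0 0 2 2 2 0 0], max=2
Drop 2: O rot2 at col 1 lands with bottom-row=2; cleared 0 line(s) (total 0); column heights now [0 4 4 2 2 0 0], max=4
Drop 3: I rot1 at col 3 lands with bottom-row=2; cleared 0 line(s) (total 0); column heights now [0 4 4 6 2 0 0], max=6

Answer: 0 4 4 6 2 0 0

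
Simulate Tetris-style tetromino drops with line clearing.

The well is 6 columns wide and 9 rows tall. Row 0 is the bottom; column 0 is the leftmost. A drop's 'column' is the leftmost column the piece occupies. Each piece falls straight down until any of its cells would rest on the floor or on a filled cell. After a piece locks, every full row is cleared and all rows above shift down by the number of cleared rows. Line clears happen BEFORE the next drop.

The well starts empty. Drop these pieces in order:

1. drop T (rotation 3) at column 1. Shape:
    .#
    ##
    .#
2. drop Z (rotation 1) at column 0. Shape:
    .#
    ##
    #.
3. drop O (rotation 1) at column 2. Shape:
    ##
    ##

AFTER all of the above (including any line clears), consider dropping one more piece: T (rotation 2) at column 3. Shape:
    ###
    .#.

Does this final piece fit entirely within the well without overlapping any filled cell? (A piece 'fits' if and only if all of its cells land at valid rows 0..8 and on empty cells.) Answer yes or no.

Answer: yes

Derivation:
Drop 1: T rot3 at col 1 lands with bottom-row=0; cleared 0 line(s) (total 0); column heights now [0 2 3 0 0 0], max=3
Drop 2: Z rot1 at col 0 lands with bottom-row=1; cleared 0 line(s) (total 0); column heights now [3 4 3 0 0 0], max=4
Drop 3: O rot1 at col 2 lands with bottom-row=3; cleared 0 line(s) (total 0); column heights now [3 4 5 5 0 0], max=5
Test piece T rot2 at col 3 (width 3): heights before test = [3 4 5 5 0 0]; fits = True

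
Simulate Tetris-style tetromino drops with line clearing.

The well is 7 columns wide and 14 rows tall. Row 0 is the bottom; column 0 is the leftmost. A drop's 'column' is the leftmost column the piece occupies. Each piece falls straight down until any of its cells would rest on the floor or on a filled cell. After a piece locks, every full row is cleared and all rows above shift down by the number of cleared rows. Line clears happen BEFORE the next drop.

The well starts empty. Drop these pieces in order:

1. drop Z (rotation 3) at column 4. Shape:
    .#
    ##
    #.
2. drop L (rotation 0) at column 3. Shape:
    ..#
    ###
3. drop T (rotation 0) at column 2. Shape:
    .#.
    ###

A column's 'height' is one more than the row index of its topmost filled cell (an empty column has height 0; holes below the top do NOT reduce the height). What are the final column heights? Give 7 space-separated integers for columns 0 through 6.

Answer: 0 0 5 6 5 5 0

Derivation:
Drop 1: Z rot3 at col 4 lands with bottom-row=0; cleared 0 line(s) (total 0); column heights now [0 0 0 0 2 3 0], max=3
Drop 2: L rot0 at col 3 lands with bottom-row=3; cleared 0 line(s) (total 0); column heights now [0 0 0 4 4 5 0], max=5
Drop 3: T rot0 at col 2 lands with bottom-row=4; cleared 0 line(s) (total 0); column heights now [0 0 5 6 5 5 0], max=6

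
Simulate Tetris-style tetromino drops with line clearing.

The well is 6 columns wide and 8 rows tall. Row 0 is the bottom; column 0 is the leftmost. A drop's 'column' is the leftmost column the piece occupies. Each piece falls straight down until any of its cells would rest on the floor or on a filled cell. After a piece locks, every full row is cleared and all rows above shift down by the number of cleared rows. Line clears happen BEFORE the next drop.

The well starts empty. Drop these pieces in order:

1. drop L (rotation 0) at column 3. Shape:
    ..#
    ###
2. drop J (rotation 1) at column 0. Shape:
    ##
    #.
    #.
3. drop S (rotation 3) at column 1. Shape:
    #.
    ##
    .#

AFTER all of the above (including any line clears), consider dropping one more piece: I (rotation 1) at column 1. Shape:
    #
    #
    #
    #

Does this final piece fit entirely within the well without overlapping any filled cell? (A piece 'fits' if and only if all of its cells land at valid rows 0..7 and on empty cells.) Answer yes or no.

Answer: no

Derivation:
Drop 1: L rot0 at col 3 lands with bottom-row=0; cleared 0 line(s) (total 0); column heights now [0 0 0 1 1 2], max=2
Drop 2: J rot1 at col 0 lands with bottom-row=0; cleared 0 line(s) (total 0); column heights now [3 3 0 1 1 2], max=3
Drop 3: S rot3 at col 1 lands with bottom-row=2; cleared 0 line(s) (total 0); column heights now [3 5 4 1 1 2], max=5
Test piece I rot1 at col 1 (width 1): heights before test = [3 5 4 1 1 2]; fits = False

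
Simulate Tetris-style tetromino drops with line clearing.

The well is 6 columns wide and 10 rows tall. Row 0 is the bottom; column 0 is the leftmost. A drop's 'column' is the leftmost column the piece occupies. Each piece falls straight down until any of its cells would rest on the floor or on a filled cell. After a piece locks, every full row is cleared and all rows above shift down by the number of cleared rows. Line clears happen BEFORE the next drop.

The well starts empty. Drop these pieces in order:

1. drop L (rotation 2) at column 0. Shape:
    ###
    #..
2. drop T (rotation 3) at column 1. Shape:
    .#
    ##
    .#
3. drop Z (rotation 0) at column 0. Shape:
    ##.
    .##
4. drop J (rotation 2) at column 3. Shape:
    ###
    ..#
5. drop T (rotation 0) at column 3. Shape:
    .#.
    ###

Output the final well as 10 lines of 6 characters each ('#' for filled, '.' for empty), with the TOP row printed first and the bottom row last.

Drop 1: L rot2 at col 0 lands with bottom-row=0; cleared 0 line(s) (total 0); column heights now [2 2 2 0 0 0], max=2
Drop 2: T rot3 at col 1 lands with bottom-row=2; cleared 0 line(s) (total 0); column heights now [2 4 5 0 0 0], max=5
Drop 3: Z rot0 at col 0 lands with bottom-row=5; cleared 0 line(s) (total 0); column heights now [7 7 6 0 0 0], max=7
Drop 4: J rot2 at col 3 lands with bottom-row=0; cleared 1 line(s) (total 1); column heights now [6 6 5 0 0 1], max=6
Drop 5: T rot0 at col 3 lands with bottom-row=1; cleared 0 line(s) (total 1); column heights now [6 6 5 2 3 2], max=6

Answer: ......
......
......
......
##....
.##...
..#...
.##.#.
..####
#....#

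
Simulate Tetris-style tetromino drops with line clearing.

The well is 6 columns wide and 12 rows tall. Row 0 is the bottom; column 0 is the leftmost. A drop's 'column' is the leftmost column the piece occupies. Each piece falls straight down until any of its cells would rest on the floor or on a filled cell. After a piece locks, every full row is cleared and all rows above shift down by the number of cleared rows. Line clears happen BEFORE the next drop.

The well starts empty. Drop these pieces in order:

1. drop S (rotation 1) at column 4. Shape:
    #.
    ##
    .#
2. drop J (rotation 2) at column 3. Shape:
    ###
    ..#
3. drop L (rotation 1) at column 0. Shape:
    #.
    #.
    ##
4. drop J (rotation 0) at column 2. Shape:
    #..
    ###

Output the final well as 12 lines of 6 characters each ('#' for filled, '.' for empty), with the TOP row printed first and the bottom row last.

Answer: ......
......
......
......
......
......
..#...
..###.
...###
#...##
#...##
##...#

Derivation:
Drop 1: S rot1 at col 4 lands with bottom-row=0; cleared 0 line(s) (total 0); column heights now [0 0 0 0 3 2], max=3
Drop 2: J rot2 at col 3 lands with bottom-row=2; cleared 0 line(s) (total 0); column heights now [0 0 0 4 4 4], max=4
Drop 3: L rot1 at col 0 lands with bottom-row=0; cleared 0 line(s) (total 0); column heights now [3 1 0 4 4 4], max=4
Drop 4: J rot0 at col 2 lands with bottom-row=4; cleared 0 line(s) (total 0); column heights now [3 1 6 5 5 4], max=6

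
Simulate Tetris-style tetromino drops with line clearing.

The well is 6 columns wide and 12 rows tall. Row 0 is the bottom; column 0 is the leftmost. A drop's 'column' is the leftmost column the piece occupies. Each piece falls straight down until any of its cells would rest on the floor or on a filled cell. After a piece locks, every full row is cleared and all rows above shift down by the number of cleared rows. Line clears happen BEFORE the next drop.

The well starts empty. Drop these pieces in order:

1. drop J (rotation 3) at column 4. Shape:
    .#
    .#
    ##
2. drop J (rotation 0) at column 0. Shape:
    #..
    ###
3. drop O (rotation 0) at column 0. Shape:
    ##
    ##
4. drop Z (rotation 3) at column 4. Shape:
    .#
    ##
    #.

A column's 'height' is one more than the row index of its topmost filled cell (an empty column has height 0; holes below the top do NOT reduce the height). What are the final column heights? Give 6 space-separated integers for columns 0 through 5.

Drop 1: J rot3 at col 4 lands with bottom-row=0; cleared 0 line(s) (total 0); column heights now [0 0 0 0 1 3], max=3
Drop 2: J rot0 at col 0 lands with bottom-row=0; cleared 0 line(s) (total 0); column heights now [2 1 1 0 1 3], max=3
Drop 3: O rot0 at col 0 lands with bottom-row=2; cleared 0 line(s) (total 0); column heights now [4 4 1 0 1 3], max=4
Drop 4: Z rot3 at col 4 lands with bottom-row=2; cleared 0 line(s) (total 0); column heights now [4 4 1 0 4 5], max=5

Answer: 4 4 1 0 4 5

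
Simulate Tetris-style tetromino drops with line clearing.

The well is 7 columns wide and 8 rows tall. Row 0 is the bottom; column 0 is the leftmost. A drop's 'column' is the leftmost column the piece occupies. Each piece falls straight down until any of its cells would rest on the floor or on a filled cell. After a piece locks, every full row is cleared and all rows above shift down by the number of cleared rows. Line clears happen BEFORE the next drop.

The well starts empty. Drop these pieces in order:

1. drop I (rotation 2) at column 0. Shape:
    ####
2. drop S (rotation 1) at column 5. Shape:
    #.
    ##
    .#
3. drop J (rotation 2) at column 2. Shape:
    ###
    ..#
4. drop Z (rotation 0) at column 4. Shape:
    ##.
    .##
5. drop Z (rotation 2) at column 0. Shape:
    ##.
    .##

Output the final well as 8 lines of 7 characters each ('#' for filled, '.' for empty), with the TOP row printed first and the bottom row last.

Drop 1: I rot2 at col 0 lands with bottom-row=0; cleared 0 line(s) (total 0); column heights now [1 1 1 1 0 0 0], max=1
Drop 2: S rot1 at col 5 lands with bottom-row=0; cleared 0 line(s) (total 0); column heights now [1 1 1 1 0 3 2], max=3
Drop 3: J rot2 at col 2 lands with bottom-row=0; cleared 0 line(s) (total 0); column heights now [1 1 2 2 2 3 2], max=3
Drop 4: Z rot0 at col 4 lands with bottom-row=3; cleared 0 line(s) (total 0); column heights now [1 1 2 2 5 5 4], max=5
Drop 5: Z rot2 at col 0 lands with bottom-row=2; cleared 0 line(s) (total 0); column heights now [4 4 3 2 5 5 4], max=5

Answer: .......
.......
.......
....##.
##...##
.##..#.
..#####
#####.#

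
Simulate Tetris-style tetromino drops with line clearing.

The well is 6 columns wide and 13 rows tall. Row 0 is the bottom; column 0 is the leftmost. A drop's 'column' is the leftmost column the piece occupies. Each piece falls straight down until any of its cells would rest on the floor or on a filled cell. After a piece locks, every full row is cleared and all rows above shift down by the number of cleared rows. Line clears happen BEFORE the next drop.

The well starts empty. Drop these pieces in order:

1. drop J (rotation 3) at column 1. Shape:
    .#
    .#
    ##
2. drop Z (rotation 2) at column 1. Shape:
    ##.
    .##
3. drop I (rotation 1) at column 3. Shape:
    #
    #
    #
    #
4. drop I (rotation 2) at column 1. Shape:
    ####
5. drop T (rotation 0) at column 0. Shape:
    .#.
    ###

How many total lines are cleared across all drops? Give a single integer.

Drop 1: J rot3 at col 1 lands with bottom-row=0; cleared 0 line(s) (total 0); column heights now [0 1 3 0 0 0], max=3
Drop 2: Z rot2 at col 1 lands with bottom-row=3; cleared 0 line(s) (total 0); column heights now [0 5 5 4 0 0], max=5
Drop 3: I rot1 at col 3 lands with bottom-row=4; cleared 0 line(s) (total 0); column heights now [0 5 5 8 0 0], max=8
Drop 4: I rot2 at col 1 lands with bottom-row=8; cleared 0 line(s) (total 0); column heights now [0 9 9 9 9 0], max=9
Drop 5: T rot0 at col 0 lands with bottom-row=9; cleared 0 line(s) (total 0); column heights now [10 11 10 9 9 0], max=11

Answer: 0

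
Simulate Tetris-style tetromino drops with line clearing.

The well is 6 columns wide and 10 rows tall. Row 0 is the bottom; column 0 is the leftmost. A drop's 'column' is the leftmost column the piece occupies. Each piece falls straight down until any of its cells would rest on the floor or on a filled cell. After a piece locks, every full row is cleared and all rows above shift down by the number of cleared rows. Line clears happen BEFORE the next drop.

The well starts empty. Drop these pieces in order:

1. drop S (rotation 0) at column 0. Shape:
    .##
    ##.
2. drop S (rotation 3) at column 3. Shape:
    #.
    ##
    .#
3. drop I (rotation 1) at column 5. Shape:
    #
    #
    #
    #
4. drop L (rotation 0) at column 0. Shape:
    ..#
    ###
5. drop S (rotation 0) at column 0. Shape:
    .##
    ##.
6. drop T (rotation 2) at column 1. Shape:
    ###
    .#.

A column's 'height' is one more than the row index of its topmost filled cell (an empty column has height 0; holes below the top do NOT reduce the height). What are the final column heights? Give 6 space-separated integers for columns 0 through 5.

Drop 1: S rot0 at col 0 lands with bottom-row=0; cleared 0 line(s) (total 0); column heights now [1 2 2 0 0 0], max=2
Drop 2: S rot3 at col 3 lands with bottom-row=0; cleared 0 line(s) (total 0); column heights now [1 2 2 3 2 0], max=3
Drop 3: I rot1 at col 5 lands with bottom-row=0; cleared 0 line(s) (total 0); column heights now [1 2 2 3 2 4], max=4
Drop 4: L rot0 at col 0 lands with bottom-row=2; cleared 0 line(s) (total 0); column heights now [3 3 4 3 2 4], max=4
Drop 5: S rot0 at col 0 lands with bottom-row=3; cleared 0 line(s) (total 0); column heights now [4 5 5 3 2 4], max=5
Drop 6: T rot2 at col 1 lands with bottom-row=5; cleared 0 line(s) (total 0); column heights now [4 7 7 7 2 4], max=7

Answer: 4 7 7 7 2 4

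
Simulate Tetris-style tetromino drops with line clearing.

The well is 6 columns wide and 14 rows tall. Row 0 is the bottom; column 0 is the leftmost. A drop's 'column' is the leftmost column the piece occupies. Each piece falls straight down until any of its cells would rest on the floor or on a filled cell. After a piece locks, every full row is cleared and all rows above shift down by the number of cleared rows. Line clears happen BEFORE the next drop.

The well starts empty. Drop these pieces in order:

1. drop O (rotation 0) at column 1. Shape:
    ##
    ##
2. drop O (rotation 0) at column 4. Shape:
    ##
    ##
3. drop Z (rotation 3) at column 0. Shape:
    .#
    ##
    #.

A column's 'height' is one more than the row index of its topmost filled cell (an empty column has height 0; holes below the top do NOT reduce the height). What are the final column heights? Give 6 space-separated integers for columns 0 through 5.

Answer: 3 4 2 0 2 2

Derivation:
Drop 1: O rot0 at col 1 lands with bottom-row=0; cleared 0 line(s) (total 0); column heights now [0 2 2 0 0 0], max=2
Drop 2: O rot0 at col 4 lands with bottom-row=0; cleared 0 line(s) (total 0); column heights now [0 2 2 0 2 2], max=2
Drop 3: Z rot3 at col 0 lands with bottom-row=1; cleared 0 line(s) (total 0); column heights now [3 4 2 0 2 2], max=4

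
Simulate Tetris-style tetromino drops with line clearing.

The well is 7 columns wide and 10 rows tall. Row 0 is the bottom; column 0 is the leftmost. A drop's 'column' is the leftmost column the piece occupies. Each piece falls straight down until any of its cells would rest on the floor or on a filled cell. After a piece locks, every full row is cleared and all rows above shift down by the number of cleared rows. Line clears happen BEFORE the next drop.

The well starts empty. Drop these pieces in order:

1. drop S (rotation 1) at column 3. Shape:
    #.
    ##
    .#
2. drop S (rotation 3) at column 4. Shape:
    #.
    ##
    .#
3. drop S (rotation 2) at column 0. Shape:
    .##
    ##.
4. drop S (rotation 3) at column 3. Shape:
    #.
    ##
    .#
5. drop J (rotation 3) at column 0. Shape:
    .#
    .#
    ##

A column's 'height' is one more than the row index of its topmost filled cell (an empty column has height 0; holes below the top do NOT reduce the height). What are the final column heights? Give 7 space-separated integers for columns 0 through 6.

Drop 1: S rot1 at col 3 lands with bottom-row=0; cleared 0 line(s) (total 0); column heights now [0 0 0 3 2 0 0], max=3
Drop 2: S rot3 at col 4 lands with bottom-row=1; cleared 0 line(s) (total 0); column heights now [0 0 0 3 4 3 0], max=4
Drop 3: S rot2 at col 0 lands with bottom-row=0; cleared 0 line(s) (total 0); column heights now [1 2 2 3 4 3 0], max=4
Drop 4: S rot3 at col 3 lands with bottom-row=4; cleared 0 line(s) (total 0); column heights now [1 2 2 7 6 3 0], max=7
Drop 5: J rot3 at col 0 lands with bottom-row=2; cleared 0 line(s) (total 0); column heights now [3 5 2 7 6 3 0], max=7

Answer: 3 5 2 7 6 3 0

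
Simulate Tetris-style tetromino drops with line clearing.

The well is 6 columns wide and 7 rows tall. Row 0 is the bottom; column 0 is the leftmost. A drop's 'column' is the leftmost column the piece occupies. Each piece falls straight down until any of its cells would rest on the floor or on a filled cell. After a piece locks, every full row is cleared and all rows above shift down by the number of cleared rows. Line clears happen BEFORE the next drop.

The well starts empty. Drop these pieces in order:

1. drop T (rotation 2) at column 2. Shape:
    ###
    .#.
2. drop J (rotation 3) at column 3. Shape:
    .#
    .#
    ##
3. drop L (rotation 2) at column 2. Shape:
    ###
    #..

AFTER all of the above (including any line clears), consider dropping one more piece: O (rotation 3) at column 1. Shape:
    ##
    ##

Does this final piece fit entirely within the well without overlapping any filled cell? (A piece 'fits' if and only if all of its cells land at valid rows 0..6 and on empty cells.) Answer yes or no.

Answer: no

Derivation:
Drop 1: T rot2 at col 2 lands with bottom-row=0; cleared 0 line(s) (total 0); column heights now [0 0 2 2 2 0], max=2
Drop 2: J rot3 at col 3 lands with bottom-row=2; cleared 0 line(s) (total 0); column heights now [0 0 2 3 5 0], max=5
Drop 3: L rot2 at col 2 lands with bottom-row=4; cleared 0 line(s) (total 0); column heights now [0 0 6 6 6 0], max=6
Test piece O rot3 at col 1 (width 2): heights before test = [0 0 6 6 6 0]; fits = False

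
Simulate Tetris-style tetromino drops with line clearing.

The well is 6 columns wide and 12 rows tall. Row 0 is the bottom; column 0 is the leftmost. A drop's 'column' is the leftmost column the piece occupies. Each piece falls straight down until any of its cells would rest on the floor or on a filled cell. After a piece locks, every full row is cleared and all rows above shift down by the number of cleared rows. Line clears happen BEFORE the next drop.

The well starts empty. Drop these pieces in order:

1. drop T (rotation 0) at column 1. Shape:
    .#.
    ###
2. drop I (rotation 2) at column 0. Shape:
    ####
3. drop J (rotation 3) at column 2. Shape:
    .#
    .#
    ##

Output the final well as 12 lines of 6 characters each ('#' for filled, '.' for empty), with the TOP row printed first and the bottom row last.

Drop 1: T rot0 at col 1 lands with bottom-row=0; cleared 0 line(s) (total 0); column heights now [0 1 2 1 0 0], max=2
Drop 2: I rot2 at col 0 lands with bottom-row=2; cleared 0 line(s) (total 0); column heights now [3 3 3 3 0 0], max=3
Drop 3: J rot3 at col 2 lands with bottom-row=3; cleared 0 line(s) (total 0); column heights now [3 3 4 6 0 0], max=6

Answer: ......
......
......
......
......
......
...#..
...#..
..##..
####..
..#...
.###..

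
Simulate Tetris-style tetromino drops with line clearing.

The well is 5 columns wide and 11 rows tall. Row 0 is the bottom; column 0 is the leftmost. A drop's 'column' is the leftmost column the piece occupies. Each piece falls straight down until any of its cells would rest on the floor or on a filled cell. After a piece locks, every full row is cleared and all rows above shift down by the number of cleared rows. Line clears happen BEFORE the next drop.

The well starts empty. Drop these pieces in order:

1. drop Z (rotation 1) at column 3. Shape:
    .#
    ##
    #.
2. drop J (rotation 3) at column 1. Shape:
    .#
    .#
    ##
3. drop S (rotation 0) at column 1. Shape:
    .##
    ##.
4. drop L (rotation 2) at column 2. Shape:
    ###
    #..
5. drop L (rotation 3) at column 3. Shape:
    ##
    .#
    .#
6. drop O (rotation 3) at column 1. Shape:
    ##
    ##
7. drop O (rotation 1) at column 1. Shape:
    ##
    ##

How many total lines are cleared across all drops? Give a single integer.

Answer: 0

Derivation:
Drop 1: Z rot1 at col 3 lands with bottom-row=0; cleared 0 line(s) (total 0); column heights now [0 0 0 2 3], max=3
Drop 2: J rot3 at col 1 lands with bottom-row=0; cleared 0 line(s) (total 0); column heights now [0 1 3 2 3], max=3
Drop 3: S rot0 at col 1 lands with bottom-row=3; cleared 0 line(s) (total 0); column heights now [0 4 5 5 3], max=5
Drop 4: L rot2 at col 2 lands with bottom-row=5; cleared 0 line(s) (total 0); column heights now [0 4 7 7 7], max=7
Drop 5: L rot3 at col 3 lands with bottom-row=7; cleared 0 line(s) (total 0); column heights now [0 4 7 10 10], max=10
Drop 6: O rot3 at col 1 lands with bottom-row=7; cleared 0 line(s) (total 0); column heights now [0 9 9 10 10], max=10
Drop 7: O rot1 at col 1 lands with bottom-row=9; cleared 0 line(s) (total 0); column heights now [0 11 11 10 10], max=11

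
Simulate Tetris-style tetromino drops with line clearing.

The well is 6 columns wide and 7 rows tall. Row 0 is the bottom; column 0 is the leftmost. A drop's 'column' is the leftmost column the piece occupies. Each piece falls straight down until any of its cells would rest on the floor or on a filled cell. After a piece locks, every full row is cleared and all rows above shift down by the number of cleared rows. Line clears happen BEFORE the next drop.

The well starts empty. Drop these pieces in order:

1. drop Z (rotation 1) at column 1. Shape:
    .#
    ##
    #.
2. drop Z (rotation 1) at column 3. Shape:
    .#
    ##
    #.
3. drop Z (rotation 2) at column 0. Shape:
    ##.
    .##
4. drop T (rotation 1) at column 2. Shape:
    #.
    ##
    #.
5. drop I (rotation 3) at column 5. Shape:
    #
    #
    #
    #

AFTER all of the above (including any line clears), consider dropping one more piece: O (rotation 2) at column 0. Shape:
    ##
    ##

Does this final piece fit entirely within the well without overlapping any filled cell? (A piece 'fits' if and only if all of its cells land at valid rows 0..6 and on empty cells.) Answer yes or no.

Drop 1: Z rot1 at col 1 lands with bottom-row=0; cleared 0 line(s) (total 0); column heights now [0 2 3 0 0 0], max=3
Drop 2: Z rot1 at col 3 lands with bottom-row=0; cleared 0 line(s) (total 0); column heights now [0 2 3 2 3 0], max=3
Drop 3: Z rot2 at col 0 lands with bottom-row=3; cleared 0 line(s) (total 0); column heights now [5 5 4 2 3 0], max=5
Drop 4: T rot1 at col 2 lands with bottom-row=4; cleared 0 line(s) (total 0); column heights now [5 5 7 6 3 0], max=7
Drop 5: I rot3 at col 5 lands with bottom-row=0; cleared 0 line(s) (total 0); column heights now [5 5 7 6 3 4], max=7
Test piece O rot2 at col 0 (width 2): heights before test = [5 5 7 6 3 4]; fits = True

Answer: yes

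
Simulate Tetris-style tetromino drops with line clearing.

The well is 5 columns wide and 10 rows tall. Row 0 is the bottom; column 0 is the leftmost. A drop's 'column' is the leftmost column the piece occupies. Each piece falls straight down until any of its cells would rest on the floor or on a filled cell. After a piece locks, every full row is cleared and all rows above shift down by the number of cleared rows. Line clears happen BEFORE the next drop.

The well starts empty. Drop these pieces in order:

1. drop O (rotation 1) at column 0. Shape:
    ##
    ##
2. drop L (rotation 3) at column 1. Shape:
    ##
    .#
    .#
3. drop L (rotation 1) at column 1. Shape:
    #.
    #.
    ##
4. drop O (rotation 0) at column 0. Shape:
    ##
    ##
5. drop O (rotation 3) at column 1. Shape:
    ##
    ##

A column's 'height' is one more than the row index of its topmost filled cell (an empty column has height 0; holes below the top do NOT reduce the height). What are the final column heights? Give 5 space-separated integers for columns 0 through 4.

Drop 1: O rot1 at col 0 lands with bottom-row=0; cleared 0 line(s) (total 0); column heights now [2 2 0 0 0], max=2
Drop 2: L rot3 at col 1 lands with bottom-row=0; cleared 0 line(s) (total 0); column heights now [2 3 3 0 0], max=3
Drop 3: L rot1 at col 1 lands with bottom-row=3; cleared 0 line(s) (total 0); column heights now [2 6 4 0 0], max=6
Drop 4: O rot0 at col 0 lands with bottom-row=6; cleared 0 line(s) (total 0); column heights now [8 8 4 0 0], max=8
Drop 5: O rot3 at col 1 lands with bottom-row=8; cleared 0 line(s) (total 0); column heights now [8 10 10 0 0], max=10

Answer: 8 10 10 0 0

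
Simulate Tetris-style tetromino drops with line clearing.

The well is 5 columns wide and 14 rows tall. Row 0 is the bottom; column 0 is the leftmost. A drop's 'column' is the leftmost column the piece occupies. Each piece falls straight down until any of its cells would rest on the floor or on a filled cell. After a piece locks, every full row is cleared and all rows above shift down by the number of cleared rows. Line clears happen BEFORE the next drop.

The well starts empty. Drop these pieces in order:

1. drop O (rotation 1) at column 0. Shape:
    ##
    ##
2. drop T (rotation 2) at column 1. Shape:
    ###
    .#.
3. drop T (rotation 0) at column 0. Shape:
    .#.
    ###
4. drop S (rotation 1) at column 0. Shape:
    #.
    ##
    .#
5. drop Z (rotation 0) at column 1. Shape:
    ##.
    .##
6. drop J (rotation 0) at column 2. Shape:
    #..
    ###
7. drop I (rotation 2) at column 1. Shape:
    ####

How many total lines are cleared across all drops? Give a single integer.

Drop 1: O rot1 at col 0 lands with bottom-row=0; cleared 0 line(s) (total 0); column heights now [2 2 0 0 0], max=2
Drop 2: T rot2 at col 1 lands with bottom-row=1; cleared 0 line(s) (total 0); column heights now [2 3 3 3 0], max=3
Drop 3: T rot0 at col 0 lands with bottom-row=3; cleared 0 line(s) (total 0); column heights now [4 5 4 3 0], max=5
Drop 4: S rot1 at col 0 lands with bottom-row=5; cleared 0 line(s) (total 0); column heights now [8 7 4 3 0], max=8
Drop 5: Z rot0 at col 1 lands with bottom-row=6; cleared 0 line(s) (total 0); column heights now [8 8 8 7 0], max=8
Drop 6: J rot0 at col 2 lands with bottom-row=8; cleared 0 line(s) (total 0); column heights now [8 8 10 9 9], max=10
Drop 7: I rot2 at col 1 lands with bottom-row=10; cleared 0 line(s) (total 0); column heights now [8 11 11 11 11], max=11

Answer: 0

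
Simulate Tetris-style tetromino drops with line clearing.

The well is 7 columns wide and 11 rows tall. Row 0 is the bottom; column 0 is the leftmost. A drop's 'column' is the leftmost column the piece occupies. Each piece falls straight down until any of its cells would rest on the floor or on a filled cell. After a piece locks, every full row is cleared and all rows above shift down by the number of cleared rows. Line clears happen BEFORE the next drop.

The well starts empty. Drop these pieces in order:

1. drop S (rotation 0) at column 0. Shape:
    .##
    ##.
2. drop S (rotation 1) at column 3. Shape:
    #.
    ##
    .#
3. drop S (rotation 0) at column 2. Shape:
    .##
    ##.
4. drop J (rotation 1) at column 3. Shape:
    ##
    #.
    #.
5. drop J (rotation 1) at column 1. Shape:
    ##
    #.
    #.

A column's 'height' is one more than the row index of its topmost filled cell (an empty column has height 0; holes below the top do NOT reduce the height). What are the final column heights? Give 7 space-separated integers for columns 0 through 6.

Drop 1: S rot0 at col 0 lands with bottom-row=0; cleared 0 line(s) (total 0); column heights now [1 2 2 0 0 0 0], max=2
Drop 2: S rot1 at col 3 lands with bottom-row=0; cleared 0 line(s) (total 0); column heights now [1 2 2 3 2 0 0], max=3
Drop 3: S rot0 at col 2 lands with bottom-row=3; cleared 0 line(s) (total 0); column heights now [1 2 4 5 5 0 0], max=5
Drop 4: J rot1 at col 3 lands with bottom-row=5; cleared 0 line(s) (total 0); column heights now [1 2 4 8 8 0 0], max=8
Drop 5: J rot1 at col 1 lands with bottom-row=2; cleared 0 line(s) (total 0); column heights now [1 5 5 8 8 0 0], max=8

Answer: 1 5 5 8 8 0 0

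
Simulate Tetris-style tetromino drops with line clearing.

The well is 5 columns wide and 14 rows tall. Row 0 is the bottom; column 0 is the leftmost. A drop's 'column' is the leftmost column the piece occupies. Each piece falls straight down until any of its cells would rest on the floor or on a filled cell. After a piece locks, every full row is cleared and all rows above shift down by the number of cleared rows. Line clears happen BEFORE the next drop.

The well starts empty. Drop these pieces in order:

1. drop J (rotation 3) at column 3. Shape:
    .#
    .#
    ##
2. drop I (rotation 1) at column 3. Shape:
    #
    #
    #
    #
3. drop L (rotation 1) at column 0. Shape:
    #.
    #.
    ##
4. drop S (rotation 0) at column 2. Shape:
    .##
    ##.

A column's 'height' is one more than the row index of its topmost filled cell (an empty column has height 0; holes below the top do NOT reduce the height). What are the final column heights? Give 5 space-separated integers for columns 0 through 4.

Answer: 3 1 6 7 7

Derivation:
Drop 1: J rot3 at col 3 lands with bottom-row=0; cleared 0 line(s) (total 0); column heights now [0 0 0 1 3], max=3
Drop 2: I rot1 at col 3 lands with bottom-row=1; cleared 0 line(s) (total 0); column heights now [0 0 0 5 3], max=5
Drop 3: L rot1 at col 0 lands with bottom-row=0; cleared 0 line(s) (total 0); column heights now [3 1 0 5 3], max=5
Drop 4: S rot0 at col 2 lands with bottom-row=5; cleared 0 line(s) (total 0); column heights now [3 1 6 7 7], max=7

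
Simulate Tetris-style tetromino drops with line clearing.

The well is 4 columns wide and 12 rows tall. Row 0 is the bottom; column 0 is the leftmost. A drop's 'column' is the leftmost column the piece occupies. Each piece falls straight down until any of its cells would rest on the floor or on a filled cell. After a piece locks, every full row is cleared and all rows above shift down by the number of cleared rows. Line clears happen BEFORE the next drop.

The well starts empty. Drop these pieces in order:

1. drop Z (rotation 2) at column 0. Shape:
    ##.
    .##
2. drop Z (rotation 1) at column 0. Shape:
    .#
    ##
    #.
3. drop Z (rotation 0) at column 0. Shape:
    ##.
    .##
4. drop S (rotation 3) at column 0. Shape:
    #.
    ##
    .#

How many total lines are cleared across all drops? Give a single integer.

Drop 1: Z rot2 at col 0 lands with bottom-row=0; cleared 0 line(s) (total 0); column heights now [2 2 1 0], max=2
Drop 2: Z rot1 at col 0 lands with bottom-row=2; cleared 0 line(s) (total 0); column heights now [4 5 1 0], max=5
Drop 3: Z rot0 at col 0 lands with bottom-row=5; cleared 0 line(s) (total 0); column heights now [7 7 6 0], max=7
Drop 4: S rot3 at col 0 lands with bottom-row=7; cleared 0 line(s) (total 0); column heights now [10 9 6 0], max=10

Answer: 0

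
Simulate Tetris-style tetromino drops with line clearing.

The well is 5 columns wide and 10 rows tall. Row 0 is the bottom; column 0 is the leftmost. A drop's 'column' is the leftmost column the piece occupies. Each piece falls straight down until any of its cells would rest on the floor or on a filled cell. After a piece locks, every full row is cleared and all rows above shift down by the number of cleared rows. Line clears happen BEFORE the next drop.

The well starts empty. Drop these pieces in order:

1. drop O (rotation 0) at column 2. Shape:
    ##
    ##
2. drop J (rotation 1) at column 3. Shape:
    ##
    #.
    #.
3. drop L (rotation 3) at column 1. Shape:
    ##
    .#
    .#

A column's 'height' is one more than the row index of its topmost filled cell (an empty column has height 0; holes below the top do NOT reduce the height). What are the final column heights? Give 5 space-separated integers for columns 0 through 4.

Drop 1: O rot0 at col 2 lands with bottom-row=0; cleared 0 line(s) (total 0); column heights now [0 0 2 2 0], max=2
Drop 2: J rot1 at col 3 lands with bottom-row=2; cleared 0 line(s) (total 0); column heights now [0 0 2 5 5], max=5
Drop 3: L rot3 at col 1 lands with bottom-row=2; cleared 0 line(s) (total 0); column heights now [0 5 5 5 5], max=5

Answer: 0 5 5 5 5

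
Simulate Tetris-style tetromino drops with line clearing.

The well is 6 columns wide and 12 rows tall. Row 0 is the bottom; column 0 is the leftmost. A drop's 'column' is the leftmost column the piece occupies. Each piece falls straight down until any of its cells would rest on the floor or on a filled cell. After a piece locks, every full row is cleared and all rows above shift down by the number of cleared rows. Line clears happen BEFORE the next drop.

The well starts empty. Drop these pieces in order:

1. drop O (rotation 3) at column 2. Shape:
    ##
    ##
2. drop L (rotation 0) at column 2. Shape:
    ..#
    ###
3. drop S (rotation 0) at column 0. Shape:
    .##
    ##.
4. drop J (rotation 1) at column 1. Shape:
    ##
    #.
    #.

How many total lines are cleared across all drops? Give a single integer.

Answer: 0

Derivation:
Drop 1: O rot3 at col 2 lands with bottom-row=0; cleared 0 line(s) (total 0); column heights now [0 0 2 2 0 0], max=2
Drop 2: L rot0 at col 2 lands with bottom-row=2; cleared 0 line(s) (total 0); column heights now [0 0 3 3 4 0], max=4
Drop 3: S rot0 at col 0 lands with bottom-row=2; cleared 0 line(s) (total 0); column heights now [3 4 4 3 4 0], max=4
Drop 4: J rot1 at col 1 lands with bottom-row=4; cleared 0 line(s) (total 0); column heights now [3 7 7 3 4 0], max=7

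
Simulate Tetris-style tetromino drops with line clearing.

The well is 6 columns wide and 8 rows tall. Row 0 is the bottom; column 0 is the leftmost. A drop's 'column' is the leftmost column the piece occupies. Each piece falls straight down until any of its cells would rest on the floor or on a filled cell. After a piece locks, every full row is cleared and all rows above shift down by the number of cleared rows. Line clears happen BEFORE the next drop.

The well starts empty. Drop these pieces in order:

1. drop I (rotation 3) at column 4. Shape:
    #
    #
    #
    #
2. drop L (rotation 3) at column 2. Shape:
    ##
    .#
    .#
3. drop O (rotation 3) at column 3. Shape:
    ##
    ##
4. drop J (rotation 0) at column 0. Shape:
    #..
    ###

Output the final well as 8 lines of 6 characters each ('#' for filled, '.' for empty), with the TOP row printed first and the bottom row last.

Drop 1: I rot3 at col 4 lands with bottom-row=0; cleared 0 line(s) (total 0); column heights now [0 0 0 0 4 0], max=4
Drop 2: L rot3 at col 2 lands with bottom-row=0; cleared 0 line(s) (total 0); column heights now [0 0 3 3 4 0], max=4
Drop 3: O rot3 at col 3 lands with bottom-row=4; cleared 0 line(s) (total 0); column heights now [0 0 3 6 6 0], max=6
Drop 4: J rot0 at col 0 lands with bottom-row=3; cleared 0 line(s) (total 0); column heights now [5 4 4 6 6 0], max=6

Answer: ......
......
...##.
#..##.
###.#.
..###.
...##.
...##.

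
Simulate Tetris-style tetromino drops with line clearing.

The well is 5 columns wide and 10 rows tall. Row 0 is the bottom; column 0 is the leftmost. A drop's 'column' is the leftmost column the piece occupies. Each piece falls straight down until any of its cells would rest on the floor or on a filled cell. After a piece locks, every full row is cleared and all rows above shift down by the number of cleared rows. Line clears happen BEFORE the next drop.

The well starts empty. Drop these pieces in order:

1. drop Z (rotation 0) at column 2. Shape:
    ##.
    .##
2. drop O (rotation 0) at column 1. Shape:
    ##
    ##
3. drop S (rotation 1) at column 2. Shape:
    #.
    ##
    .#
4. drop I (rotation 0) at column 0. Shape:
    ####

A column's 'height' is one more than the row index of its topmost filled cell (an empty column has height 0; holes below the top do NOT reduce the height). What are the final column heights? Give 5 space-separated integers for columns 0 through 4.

Answer: 7 7 7 7 1

Derivation:
Drop 1: Z rot0 at col 2 lands with bottom-row=0; cleared 0 line(s) (total 0); column heights now [0 0 2 2 1], max=2
Drop 2: O rot0 at col 1 lands with bottom-row=2; cleared 0 line(s) (total 0); column heights now [0 4 4 2 1], max=4
Drop 3: S rot1 at col 2 lands with bottom-row=3; cleared 0 line(s) (total 0); column heights now [0 4 6 5 1], max=6
Drop 4: I rot0 at col 0 lands with bottom-row=6; cleared 0 line(s) (total 0); column heights now [7 7 7 7 1], max=7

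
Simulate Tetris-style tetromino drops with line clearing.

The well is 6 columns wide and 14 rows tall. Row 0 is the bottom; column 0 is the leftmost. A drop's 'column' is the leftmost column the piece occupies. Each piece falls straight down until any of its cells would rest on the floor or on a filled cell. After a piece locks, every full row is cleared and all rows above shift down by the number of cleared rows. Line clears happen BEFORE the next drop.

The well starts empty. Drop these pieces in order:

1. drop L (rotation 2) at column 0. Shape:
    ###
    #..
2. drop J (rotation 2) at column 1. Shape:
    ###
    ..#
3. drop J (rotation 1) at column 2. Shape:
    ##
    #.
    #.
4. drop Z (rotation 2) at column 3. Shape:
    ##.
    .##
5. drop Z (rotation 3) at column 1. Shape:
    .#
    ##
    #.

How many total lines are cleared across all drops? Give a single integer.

Answer: 0

Derivation:
Drop 1: L rot2 at col 0 lands with bottom-row=0; cleared 0 line(s) (total 0); column heights now [2 2 2 0 0 0], max=2
Drop 2: J rot2 at col 1 lands with bottom-row=1; cleared 0 line(s) (total 0); column heights now [2 3 3 3 0 0], max=3
Drop 3: J rot1 at col 2 lands with bottom-row=3; cleared 0 line(s) (total 0); column heights now [2 3 6 6 0 0], max=6
Drop 4: Z rot2 at col 3 lands with bottom-row=5; cleared 0 line(s) (total 0); column heights now [2 3 6 7 7 6], max=7
Drop 5: Z rot3 at col 1 lands with bottom-row=5; cleared 0 line(s) (total 0); column heights now [2 7 8 7 7 6], max=8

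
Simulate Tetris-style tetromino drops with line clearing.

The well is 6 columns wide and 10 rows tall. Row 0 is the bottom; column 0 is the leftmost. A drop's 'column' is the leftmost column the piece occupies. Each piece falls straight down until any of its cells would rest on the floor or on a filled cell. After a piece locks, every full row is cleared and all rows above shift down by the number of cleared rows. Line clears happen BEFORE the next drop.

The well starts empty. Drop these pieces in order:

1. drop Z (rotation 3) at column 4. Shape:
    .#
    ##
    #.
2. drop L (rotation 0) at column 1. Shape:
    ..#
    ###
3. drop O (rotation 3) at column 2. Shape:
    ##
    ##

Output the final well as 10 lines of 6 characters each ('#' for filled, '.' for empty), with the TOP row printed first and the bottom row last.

Answer: ......
......
......
......
......
......
..##..
..##.#
...###
.####.

Derivation:
Drop 1: Z rot3 at col 4 lands with bottom-row=0; cleared 0 line(s) (total 0); column heights now [0 0 0 0 2 3], max=3
Drop 2: L rot0 at col 1 lands with bottom-row=0; cleared 0 line(s) (total 0); column heights now [0 1 1 2 2 3], max=3
Drop 3: O rot3 at col 2 lands with bottom-row=2; cleared 0 line(s) (total 0); column heights now [0 1 4 4 2 3], max=4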